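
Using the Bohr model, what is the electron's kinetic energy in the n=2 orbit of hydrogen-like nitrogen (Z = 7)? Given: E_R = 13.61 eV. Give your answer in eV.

For a Coulomb orbit the virial theorem gives K = −E_n.
E_n = −E_R·Z²/n², so K = E_R·Z²/n² = 13.61 × 7²/2² = 166.7 eV

166.7 eV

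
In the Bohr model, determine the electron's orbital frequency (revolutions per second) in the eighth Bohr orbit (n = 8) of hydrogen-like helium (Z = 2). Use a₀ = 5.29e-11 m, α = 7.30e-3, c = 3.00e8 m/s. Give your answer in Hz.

r = n²a₀/Z = 1.69e-9 m, v = Zαc/n = 5.47e5 m/s
f = v/(2πr) = 5.15e13 Hz

5.15e13 Hz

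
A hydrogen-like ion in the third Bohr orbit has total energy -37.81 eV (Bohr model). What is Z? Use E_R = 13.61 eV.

5

E_n = −E_R Z²/n² ⇒ Z² = −E_n n²/E_R = 37.81 × 3² / 13.61 ≈ 25.00
Z = 5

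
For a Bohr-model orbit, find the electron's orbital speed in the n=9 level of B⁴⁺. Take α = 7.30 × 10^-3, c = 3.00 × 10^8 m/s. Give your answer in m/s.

1.22 × 10^6 m/s

v_n = Zαc/n = 5 × 0.00730 × 3.00 × 10^8 / 9
    = 1.22 × 10^6 m/s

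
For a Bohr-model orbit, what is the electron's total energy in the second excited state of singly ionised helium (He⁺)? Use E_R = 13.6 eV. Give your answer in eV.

E_n = −E_R·Z²/n² = −13.6 × 2²/3² = -6.04 eV

-6.04 eV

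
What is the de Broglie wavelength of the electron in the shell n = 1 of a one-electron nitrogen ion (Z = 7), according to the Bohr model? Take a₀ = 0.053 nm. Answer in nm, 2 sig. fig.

The Bohr quantisation condition is nλ = 2πr_n.
r_n = n²a₀/Z = 0.0076 nm
λ = 2πr_n/n = 2π·0.0076/1 = 0.048 nm

0.048 nm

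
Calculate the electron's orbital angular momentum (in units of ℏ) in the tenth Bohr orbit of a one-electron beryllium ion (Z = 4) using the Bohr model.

10

L_n = nℏ, so L/ℏ = n = 10.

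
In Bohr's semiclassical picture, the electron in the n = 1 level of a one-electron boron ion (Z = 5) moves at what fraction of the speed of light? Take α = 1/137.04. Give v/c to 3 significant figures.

v_n = Zαc/n, so v/c = Zα/n = 5 × 0.00730 / 1 = 0.0365

0.0365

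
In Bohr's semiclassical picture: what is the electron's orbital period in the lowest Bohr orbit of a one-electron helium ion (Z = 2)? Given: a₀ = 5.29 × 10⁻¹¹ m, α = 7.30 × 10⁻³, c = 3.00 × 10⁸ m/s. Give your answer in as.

37.9 as

r = n²a₀/Z = 1²·5.29 × 10⁻¹¹/2 = 2.65 × 10⁻¹¹ m
v = Zαc/n = 2·0.00730·3.00 × 10⁸/1 = 4.38 × 10⁶ m/s
T = 2πr/v = 3.79 × 10⁻¹⁷ s = 37.9 as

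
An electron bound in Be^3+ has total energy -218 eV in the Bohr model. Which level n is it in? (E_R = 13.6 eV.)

1

E_n = −E_R Z²/n² ⇒ n² = E_R Z²/(−E_n) = 13.6 × 4² / 218 ≈ 1.00
n = 1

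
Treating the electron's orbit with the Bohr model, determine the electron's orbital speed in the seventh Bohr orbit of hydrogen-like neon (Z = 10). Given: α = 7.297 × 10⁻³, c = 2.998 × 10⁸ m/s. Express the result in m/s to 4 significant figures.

3.125 × 10⁶ m/s

v_n = Zαc/n = 10 × 0.007297 × 2.998 × 10⁸ / 7
    = 3.125 × 10⁶ m/s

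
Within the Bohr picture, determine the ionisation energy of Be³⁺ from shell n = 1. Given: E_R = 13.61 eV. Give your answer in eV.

217.8 eV

E_n = −E_R·Z²/n² = −13.61 × 4²/1² eV = -217.8 eV
Ionisation energy = −E_n = 217.8 eV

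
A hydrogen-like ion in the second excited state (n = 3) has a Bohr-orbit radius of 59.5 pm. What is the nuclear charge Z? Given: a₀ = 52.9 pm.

8

r_n = n²a₀/Z ⇒ Z = n²a₀/r = 3² × 52.9 / 59.5 ≈ 8.00
Z = 8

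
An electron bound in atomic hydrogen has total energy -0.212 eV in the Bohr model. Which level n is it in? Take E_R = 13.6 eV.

E_n = −E_R Z²/n² ⇒ n² = E_R Z²/(−E_n) = 13.6 × 1² / 0.212 ≈ 64.15
n = 8

8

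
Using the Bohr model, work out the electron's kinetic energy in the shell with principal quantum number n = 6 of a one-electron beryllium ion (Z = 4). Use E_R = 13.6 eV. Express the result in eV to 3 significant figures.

For a Coulomb orbit the virial theorem gives K = −E_n.
E_n = −E_R·Z²/n², so K = E_R·Z²/n² = 13.6 × 4²/6² = 6.04 eV

6.04 eV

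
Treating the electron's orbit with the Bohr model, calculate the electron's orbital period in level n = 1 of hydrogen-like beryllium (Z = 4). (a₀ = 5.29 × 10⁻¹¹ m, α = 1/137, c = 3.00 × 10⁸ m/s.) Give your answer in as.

9.49 as

r = n²a₀/Z = 1²·5.29 × 10⁻¹¹/4 = 1.32 × 10⁻¹¹ m
v = Zαc/n = 4·0.00730·3.00 × 10⁸/1 = 8.76 × 10⁶ m/s
T = 2πr/v = 9.49 × 10⁻¹⁸ s = 9.49 as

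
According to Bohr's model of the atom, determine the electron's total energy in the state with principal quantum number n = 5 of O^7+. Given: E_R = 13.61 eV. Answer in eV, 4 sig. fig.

E_n = −E_R·Z²/n² = −13.61 × 8²/5² = -34.84 eV

-34.84 eV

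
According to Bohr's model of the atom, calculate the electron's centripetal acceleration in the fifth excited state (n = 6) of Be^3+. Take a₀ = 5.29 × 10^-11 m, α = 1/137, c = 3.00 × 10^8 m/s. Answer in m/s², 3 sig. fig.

4.48 × 10^21 m/s²

r = n²a₀/Z = 4.76 × 10^-10 m, v = Zαc/n = 1.46 × 10^6 m/s
a = v²/r = (1.46 × 10^6)² / 4.76 × 10^-10 = 4.48 × 10^21 m/s²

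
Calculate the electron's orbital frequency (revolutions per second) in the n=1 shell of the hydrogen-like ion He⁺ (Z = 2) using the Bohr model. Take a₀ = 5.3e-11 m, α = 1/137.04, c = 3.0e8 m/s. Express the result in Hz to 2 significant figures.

2.6e16 Hz

r = n²a₀/Z = 2.6e-11 m, v = Zαc/n = 4.4e6 m/s
f = v/(2πr) = 2.6e16 Hz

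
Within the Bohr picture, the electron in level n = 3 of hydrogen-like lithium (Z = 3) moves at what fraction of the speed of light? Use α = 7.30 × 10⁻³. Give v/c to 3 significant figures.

0.00730

v_n = Zαc/n, so v/c = Zα/n = 3 × 0.00730 / 3 = 0.00730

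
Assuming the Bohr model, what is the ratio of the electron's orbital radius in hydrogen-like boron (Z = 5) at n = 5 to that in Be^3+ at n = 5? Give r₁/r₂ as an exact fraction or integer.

r ∝ Z^-1 · n^2
r₁/r₂ = (5/4)^-1 · (5/5)^2 = 4/5

4/5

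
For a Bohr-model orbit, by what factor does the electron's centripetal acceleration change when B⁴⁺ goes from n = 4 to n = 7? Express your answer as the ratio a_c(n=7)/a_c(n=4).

256/2401

a_c ∝ Z^3 · n^-4; with Z fixed, a_c ∝ n^-4.
a_c(n=7)/a_c(n=4) = (7/4)^-4 = 256/2401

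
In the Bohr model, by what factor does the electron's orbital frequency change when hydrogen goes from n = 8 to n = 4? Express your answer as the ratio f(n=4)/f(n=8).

8

f ∝ Z^2 · n^-3; with Z fixed, f ∝ n^-3.
f(n=4)/f(n=8) = (4/8)^-3 = 8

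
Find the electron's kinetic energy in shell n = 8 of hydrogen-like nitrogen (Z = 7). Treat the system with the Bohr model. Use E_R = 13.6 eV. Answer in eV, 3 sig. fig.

For a Coulomb orbit the virial theorem gives K = −E_n.
E_n = −E_R·Z²/n², so K = E_R·Z²/n² = 13.6 × 7²/8² = 10.4 eV

10.4 eV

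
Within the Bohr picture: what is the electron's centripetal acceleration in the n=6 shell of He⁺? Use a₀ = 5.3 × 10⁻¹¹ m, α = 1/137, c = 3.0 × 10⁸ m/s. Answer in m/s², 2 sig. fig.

r = n²a₀/Z = 9.5 × 10⁻¹⁰ m, v = Zαc/n = 7.3 × 10⁵ m/s
a = v²/r = (7.3 × 10⁵)² / 9.5 × 10⁻¹⁰ = 5.6 × 10²⁰ m/s²

5.6 × 10²⁰ m/s²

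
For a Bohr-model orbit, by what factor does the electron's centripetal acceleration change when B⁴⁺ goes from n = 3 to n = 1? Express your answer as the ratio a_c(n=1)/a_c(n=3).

a_c ∝ Z^3 · n^-4; with Z fixed, a_c ∝ n^-4.
a_c(n=1)/a_c(n=3) = (1/3)^-4 = 81

81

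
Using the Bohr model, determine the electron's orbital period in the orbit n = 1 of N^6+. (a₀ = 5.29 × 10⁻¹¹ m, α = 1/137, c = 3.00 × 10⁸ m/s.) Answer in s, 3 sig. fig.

r = n²a₀/Z = 1²·5.29 × 10⁻¹¹/7 = 7.56 × 10⁻¹² m
v = Zαc/n = 7·0.00730·3.00 × 10⁸/1 = 1.53 × 10⁷ m/s
T = 2πr/v = 3.10 × 10⁻¹⁸ s

3.10 × 10⁻¹⁸ s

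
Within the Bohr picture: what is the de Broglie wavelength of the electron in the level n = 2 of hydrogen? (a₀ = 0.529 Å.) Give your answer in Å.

6.65 Å

The Bohr quantisation condition is nλ = 2πr_n.
r_n = n²a₀/Z = 2.12 Å
λ = 2πr_n/n = 2π·2.12/2 = 6.65 Å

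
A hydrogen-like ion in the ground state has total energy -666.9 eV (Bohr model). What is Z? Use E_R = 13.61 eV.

7

E_n = −E_R Z²/n² ⇒ Z² = −E_n n²/E_R = 666.9 × 1² / 13.61 ≈ 49.00
Z = 7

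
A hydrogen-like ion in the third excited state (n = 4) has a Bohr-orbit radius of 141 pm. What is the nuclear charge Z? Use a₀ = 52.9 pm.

r_n = n²a₀/Z ⇒ Z = n²a₀/r = 4² × 52.9 / 141 ≈ 6.00
Z = 6

6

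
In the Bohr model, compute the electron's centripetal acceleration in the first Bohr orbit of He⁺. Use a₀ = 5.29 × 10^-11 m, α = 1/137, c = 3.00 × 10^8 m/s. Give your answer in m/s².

7.25 × 10^23 m/s²

r = n²a₀/Z = 2.65 × 10^-11 m, v = Zαc/n = 4.38 × 10^6 m/s
a = v²/r = (4.38 × 10^6)² / 2.65 × 10^-11 = 7.25 × 10^23 m/s²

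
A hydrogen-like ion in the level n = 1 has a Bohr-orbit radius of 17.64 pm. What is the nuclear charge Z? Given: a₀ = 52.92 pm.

r_n = n²a₀/Z ⇒ Z = n²a₀/r = 1² × 52.92 / 17.64 ≈ 3.00
Z = 3

3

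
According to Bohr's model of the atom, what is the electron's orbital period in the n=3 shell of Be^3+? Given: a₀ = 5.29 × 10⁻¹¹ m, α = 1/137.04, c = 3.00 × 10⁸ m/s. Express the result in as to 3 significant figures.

r = n²a₀/Z = 3²·5.29 × 10⁻¹¹/4 = 1.19 × 10⁻¹⁰ m
v = Zαc/n = 4·0.00730·3.00 × 10⁸/3 = 2.92 × 10⁶ m/s
T = 2πr/v = 2.56 × 10⁻¹⁶ s = 256 as

256 as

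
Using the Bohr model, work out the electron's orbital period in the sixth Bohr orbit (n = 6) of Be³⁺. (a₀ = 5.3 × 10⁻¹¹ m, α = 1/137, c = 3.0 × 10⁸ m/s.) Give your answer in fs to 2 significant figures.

r = n²a₀/Z = 6²·5.3 × 10⁻¹¹/4 = 4.8 × 10⁻¹⁰ m
v = Zαc/n = 4·0.0073·3.0 × 10⁸/6 = 1.5 × 10⁶ m/s
T = 2πr/v = 2.1 × 10⁻¹⁵ s = 2.1 fs

2.1 fs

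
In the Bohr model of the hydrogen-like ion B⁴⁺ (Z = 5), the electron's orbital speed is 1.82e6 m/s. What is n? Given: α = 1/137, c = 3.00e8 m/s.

v_n = Zαc/n ⇒ n = Zαc/v = 5 × 0.00730 × 3.00e8 / 1.82e6 ≈ 6.02
n = 6

6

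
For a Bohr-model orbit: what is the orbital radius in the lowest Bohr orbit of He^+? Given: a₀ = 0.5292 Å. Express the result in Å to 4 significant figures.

r_n = n²a₀/Z = 1² × 0.5292 / 2
    = 1 × 0.5292 / 2 = 0.2646 Å

0.2646 Å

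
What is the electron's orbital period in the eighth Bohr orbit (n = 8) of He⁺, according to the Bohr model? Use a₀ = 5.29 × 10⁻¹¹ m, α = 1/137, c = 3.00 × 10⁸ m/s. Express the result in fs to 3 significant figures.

19.4 fs

r = n²a₀/Z = 8²·5.29 × 10⁻¹¹/2 = 1.69 × 10⁻⁹ m
v = Zαc/n = 2·0.00730·3.00 × 10⁸/8 = 5.47 × 10⁵ m/s
T = 2πr/v = 1.94 × 10⁻¹⁴ s = 19.4 fs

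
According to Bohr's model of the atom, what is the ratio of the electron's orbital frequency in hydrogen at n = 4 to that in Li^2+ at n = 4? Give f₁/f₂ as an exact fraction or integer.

f ∝ Z^2 · n^-3
f₁/f₂ = (1/3)^2 · (4/4)^-3 = 1/9

1/9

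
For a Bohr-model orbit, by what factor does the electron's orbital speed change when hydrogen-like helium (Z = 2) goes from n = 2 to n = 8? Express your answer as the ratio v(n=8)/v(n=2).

v ∝ Z^1 · n^-1; with Z fixed, v ∝ n^-1.
v(n=8)/v(n=2) = (8/2)^-1 = 1/4

1/4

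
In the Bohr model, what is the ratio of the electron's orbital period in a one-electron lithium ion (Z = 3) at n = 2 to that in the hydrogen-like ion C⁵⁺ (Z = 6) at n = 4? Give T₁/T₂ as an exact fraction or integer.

T ∝ Z^-2 · n^3
T₁/T₂ = (3/6)^-2 · (2/4)^3 = 1/2

1/2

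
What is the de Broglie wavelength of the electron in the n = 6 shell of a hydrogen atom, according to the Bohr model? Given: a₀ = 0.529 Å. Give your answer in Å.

19.9 Å

The Bohr quantisation condition is nλ = 2πr_n.
r_n = n²a₀/Z = 19.0 Å
λ = 2πr_n/n = 2π·19.0/6 = 19.9 Å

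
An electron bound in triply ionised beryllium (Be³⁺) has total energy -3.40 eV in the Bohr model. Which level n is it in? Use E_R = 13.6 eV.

E_n = −E_R Z²/n² ⇒ n² = E_R Z²/(−E_n) = 13.6 × 4² / 3.40 ≈ 64.00
n = 8

8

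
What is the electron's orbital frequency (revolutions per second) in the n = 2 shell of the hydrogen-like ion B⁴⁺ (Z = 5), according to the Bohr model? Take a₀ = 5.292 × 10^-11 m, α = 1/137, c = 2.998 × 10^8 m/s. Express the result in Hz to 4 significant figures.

r = n²a₀/Z = 4.234 × 10^-11 m, v = Zαc/n = 5.471 × 10^6 m/s
f = v/(2πr) = 2.057 × 10^16 Hz

2.057 × 10^16 Hz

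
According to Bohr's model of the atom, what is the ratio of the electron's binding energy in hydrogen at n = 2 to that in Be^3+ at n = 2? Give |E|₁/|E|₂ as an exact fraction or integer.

|E| ∝ Z^2 · n^-2
|E|₁/|E|₂ = (1/4)^2 · (2/2)^-2 = 1/16

1/16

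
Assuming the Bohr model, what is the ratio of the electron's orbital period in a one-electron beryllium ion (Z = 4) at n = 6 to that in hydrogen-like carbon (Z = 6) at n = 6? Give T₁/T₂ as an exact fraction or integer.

9/4

T ∝ Z^-2 · n^3
T₁/T₂ = (4/6)^-2 · (6/6)^3 = 9/4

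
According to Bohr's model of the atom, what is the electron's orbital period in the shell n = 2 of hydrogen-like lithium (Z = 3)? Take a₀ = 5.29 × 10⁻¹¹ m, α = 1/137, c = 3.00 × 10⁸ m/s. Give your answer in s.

1.35 × 10⁻¹⁶ s

r = n²a₀/Z = 2²·5.29 × 10⁻¹¹/3 = 7.05 × 10⁻¹¹ m
v = Zαc/n = 3·0.00730·3.00 × 10⁸/2 = 3.28 × 10⁶ m/s
T = 2πr/v = 1.35 × 10⁻¹⁶ s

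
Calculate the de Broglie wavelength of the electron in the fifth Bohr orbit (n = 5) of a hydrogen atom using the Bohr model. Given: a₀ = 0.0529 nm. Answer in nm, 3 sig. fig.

1.66 nm

The Bohr quantisation condition is nλ = 2πr_n.
r_n = n²a₀/Z = 1.32 nm
λ = 2πr_n/n = 2π·1.32/5 = 1.66 nm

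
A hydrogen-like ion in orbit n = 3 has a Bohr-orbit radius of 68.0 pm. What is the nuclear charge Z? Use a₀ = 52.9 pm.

r_n = n²a₀/Z ⇒ Z = n²a₀/r = 3² × 52.9 / 68.0 ≈ 7.00
Z = 7

7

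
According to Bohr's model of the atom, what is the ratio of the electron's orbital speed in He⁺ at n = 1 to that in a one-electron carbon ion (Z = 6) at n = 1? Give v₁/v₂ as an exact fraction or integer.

v ∝ Z^1 · n^-1
v₁/v₂ = (2/6)^1 · (1/1)^-1 = 1/3

1/3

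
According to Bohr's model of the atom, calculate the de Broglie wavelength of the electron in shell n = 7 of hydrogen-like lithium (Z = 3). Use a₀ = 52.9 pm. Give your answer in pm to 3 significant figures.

The Bohr quantisation condition is nλ = 2πr_n.
r_n = n²a₀/Z = 864 pm
λ = 2πr_n/n = 2π·864/7 = 776 pm

776 pm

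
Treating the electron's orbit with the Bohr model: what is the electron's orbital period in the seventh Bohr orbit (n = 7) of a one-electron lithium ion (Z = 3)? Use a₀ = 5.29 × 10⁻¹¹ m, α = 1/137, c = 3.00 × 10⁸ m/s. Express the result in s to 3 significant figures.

r = n²a₀/Z = 7²·5.29 × 10⁻¹¹/3 = 8.64 × 10⁻¹⁰ m
v = Zαc/n = 3·0.00730·3.00 × 10⁸/7 = 9.38 × 10⁵ m/s
T = 2πr/v = 5.78 × 10⁻¹⁵ s

5.78 × 10⁻¹⁵ s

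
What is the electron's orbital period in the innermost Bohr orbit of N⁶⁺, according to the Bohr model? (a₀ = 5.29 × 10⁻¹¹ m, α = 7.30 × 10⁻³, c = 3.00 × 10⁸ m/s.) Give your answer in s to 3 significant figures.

r = n²a₀/Z = 1²·5.29 × 10⁻¹¹/7 = 7.56 × 10⁻¹² m
v = Zαc/n = 7·0.00730·3.00 × 10⁸/1 = 1.53 × 10⁷ m/s
T = 2πr/v = 3.10 × 10⁻¹⁸ s

3.10 × 10⁻¹⁸ s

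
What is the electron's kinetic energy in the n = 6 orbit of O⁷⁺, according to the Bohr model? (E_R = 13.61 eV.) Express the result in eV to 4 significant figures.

24.20 eV

For a Coulomb orbit the virial theorem gives K = −E_n.
E_n = −E_R·Z²/n², so K = E_R·Z²/n² = 13.61 × 8²/6² = 24.20 eV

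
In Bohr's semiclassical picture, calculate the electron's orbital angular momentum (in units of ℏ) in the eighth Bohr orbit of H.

8

L_n = nℏ, so L/ℏ = n = 8.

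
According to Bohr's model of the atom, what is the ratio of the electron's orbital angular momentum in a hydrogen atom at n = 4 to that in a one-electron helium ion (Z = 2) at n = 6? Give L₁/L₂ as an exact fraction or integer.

L = nℏ is independent of Z.
L₁/L₂ = n₁/n₂ = 4/6 = 2/3

2/3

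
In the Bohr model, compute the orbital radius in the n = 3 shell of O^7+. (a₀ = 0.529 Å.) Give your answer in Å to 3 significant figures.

0.595 Å

r_n = n²a₀/Z = 3² × 0.529 / 8
    = 9 × 0.529 / 8 = 0.595 Å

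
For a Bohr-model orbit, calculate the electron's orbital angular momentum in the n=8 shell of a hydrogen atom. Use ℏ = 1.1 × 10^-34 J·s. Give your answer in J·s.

L_n = nℏ = 8 × 1.1 × 10^-34 = 8.8 × 10^-34 J·s

8.8 × 10^-34 J·s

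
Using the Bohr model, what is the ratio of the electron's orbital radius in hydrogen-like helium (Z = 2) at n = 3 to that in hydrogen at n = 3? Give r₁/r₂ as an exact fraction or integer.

r ∝ Z^-1 · n^2
r₁/r₂ = (2/1)^-1 · (3/3)^2 = 1/2

1/2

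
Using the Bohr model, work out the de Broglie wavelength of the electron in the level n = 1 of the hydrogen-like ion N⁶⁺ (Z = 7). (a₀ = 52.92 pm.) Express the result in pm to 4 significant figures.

The Bohr quantisation condition is nλ = 2πr_n.
r_n = n²a₀/Z = 7.560 pm
λ = 2πr_n/n = 2π·7.560/1 = 47.50 pm

47.50 pm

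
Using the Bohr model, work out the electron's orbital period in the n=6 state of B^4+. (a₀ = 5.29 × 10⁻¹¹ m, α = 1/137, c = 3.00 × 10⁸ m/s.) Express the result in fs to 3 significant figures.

r = n²a₀/Z = 6²·5.29 × 10⁻¹¹/5 = 3.81 × 10⁻¹⁰ m
v = Zαc/n = 5·0.00730·3.00 × 10⁸/6 = 1.82 × 10⁶ m/s
T = 2πr/v = 1.31 × 10⁻¹⁵ s = 1.31 fs

1.31 fs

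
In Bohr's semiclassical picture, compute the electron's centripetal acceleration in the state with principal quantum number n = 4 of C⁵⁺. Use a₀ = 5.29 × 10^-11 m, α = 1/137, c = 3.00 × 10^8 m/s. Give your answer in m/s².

r = n²a₀/Z = 1.41 × 10^-10 m, v = Zαc/n = 3.28 × 10^6 m/s
a = v²/r = (3.28 × 10^6)² / 1.41 × 10^-10 = 7.65 × 10^22 m/s²

7.65 × 10^22 m/s²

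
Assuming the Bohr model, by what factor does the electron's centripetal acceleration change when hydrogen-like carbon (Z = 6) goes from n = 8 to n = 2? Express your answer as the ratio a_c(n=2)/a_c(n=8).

a_c ∝ Z^3 · n^-4; with Z fixed, a_c ∝ n^-4.
a_c(n=2)/a_c(n=8) = (2/8)^-4 = 256

256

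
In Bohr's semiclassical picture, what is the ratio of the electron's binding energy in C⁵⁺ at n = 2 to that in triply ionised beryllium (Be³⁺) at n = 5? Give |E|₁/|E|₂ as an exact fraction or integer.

225/16

|E| ∝ Z^2 · n^-2
|E|₁/|E|₂ = (6/4)^2 · (2/5)^-2 = 225/16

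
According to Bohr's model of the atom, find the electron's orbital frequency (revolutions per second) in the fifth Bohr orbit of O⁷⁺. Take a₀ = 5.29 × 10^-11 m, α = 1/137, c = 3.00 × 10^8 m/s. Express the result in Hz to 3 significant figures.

3.37 × 10^15 Hz

r = n²a₀/Z = 1.65 × 10^-10 m, v = Zαc/n = 3.50 × 10^6 m/s
f = v/(2πr) = 3.37 × 10^15 Hz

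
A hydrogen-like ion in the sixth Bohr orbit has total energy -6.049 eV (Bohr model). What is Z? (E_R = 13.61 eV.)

4

E_n = −E_R Z²/n² ⇒ Z² = −E_n n²/E_R = 6.049 × 6² / 13.61 ≈ 16.00
Z = 4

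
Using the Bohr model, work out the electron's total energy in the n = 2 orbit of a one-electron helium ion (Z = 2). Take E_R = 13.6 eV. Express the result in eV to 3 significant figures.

-13.6 eV

E_n = −E_R·Z²/n² = −13.6 × 2²/2² = -13.6 eV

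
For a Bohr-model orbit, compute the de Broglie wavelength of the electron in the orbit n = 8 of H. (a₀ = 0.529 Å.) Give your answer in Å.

26.6 Å

The Bohr quantisation condition is nλ = 2πr_n.
r_n = n²a₀/Z = 33.9 Å
λ = 2πr_n/n = 2π·33.9/8 = 26.6 Å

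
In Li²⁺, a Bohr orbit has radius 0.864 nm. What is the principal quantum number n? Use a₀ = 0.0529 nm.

r_n = n²a₀/Z ⇒ n² = rZ/a₀ = 0.864 × 3 / 0.0529 ≈ 49.00
n = 7

7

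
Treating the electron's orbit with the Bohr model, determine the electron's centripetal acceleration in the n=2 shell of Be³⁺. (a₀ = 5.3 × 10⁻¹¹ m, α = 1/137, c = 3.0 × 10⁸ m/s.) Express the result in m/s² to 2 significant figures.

r = n²a₀/Z = 5.3 × 10⁻¹¹ m, v = Zαc/n = 4.4 × 10⁶ m/s
a = v²/r = (4.4 × 10⁶)² / 5.3 × 10⁻¹¹ = 3.6 × 10²³ m/s²

3.6 × 10²³ m/s²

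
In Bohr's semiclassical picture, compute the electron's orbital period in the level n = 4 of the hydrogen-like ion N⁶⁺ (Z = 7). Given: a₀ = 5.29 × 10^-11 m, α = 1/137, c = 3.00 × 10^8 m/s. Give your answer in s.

r = n²a₀/Z = 4²·5.29 × 10^-11/7 = 1.21 × 10^-10 m
v = Zαc/n = 7·0.00730·3.00 × 10^8/4 = 3.83 × 10^6 m/s
T = 2πr/v = 1.98 × 10^-16 s

1.98 × 10^-16 s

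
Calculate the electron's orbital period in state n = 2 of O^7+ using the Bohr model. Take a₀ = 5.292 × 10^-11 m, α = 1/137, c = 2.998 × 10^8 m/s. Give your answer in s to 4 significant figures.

1.899 × 10^-17 s

r = n²a₀/Z = 2²·5.292 × 10^-11/8 = 2.646 × 10^-11 m
v = Zαc/n = 8·0.007299·2.998 × 10^8/2 = 8.753 × 10^6 m/s
T = 2πr/v = 1.899 × 10^-17 s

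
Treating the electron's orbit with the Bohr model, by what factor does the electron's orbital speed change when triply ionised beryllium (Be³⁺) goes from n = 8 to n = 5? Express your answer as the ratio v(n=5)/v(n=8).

v ∝ Z^1 · n^-1; with Z fixed, v ∝ n^-1.
v(n=5)/v(n=8) = (5/8)^-1 = 8/5

8/5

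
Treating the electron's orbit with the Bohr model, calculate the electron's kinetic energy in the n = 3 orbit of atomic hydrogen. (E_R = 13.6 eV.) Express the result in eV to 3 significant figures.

For a Coulomb orbit the virial theorem gives K = −E_n.
E_n = −E_R·Z²/n², so K = E_R·Z²/n² = 13.6 × 1²/3² = 1.51 eV

1.51 eV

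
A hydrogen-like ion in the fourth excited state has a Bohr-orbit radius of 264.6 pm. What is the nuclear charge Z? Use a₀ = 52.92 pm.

5

r_n = n²a₀/Z ⇒ Z = n²a₀/r = 5² × 52.92 / 264.6 ≈ 5.00
Z = 5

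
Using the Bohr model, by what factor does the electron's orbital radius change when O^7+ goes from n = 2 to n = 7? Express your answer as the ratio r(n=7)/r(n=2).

r ∝ Z^-1 · n^2; with Z fixed, r ∝ n^2.
r(n=7)/r(n=2) = (7/2)^2 = 49/4

49/4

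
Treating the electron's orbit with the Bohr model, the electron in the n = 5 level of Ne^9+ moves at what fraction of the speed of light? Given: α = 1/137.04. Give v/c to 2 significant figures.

v_n = Zαc/n, so v/c = Zα/n = 10 × 0.0073 / 5 = 0.015

0.015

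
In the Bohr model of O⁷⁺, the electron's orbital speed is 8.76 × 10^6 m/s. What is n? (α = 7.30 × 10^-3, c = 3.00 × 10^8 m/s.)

2

v_n = Zαc/n ⇒ n = Zαc/v = 8 × 0.00730 × 3.00 × 10^8 / 8.76 × 10^6 ≈ 2.00
n = 2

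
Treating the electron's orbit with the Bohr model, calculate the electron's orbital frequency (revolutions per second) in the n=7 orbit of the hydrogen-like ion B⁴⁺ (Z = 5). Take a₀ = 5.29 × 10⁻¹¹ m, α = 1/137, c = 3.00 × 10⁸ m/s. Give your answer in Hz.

4.80 × 10¹⁴ Hz

r = n²a₀/Z = 5.18 × 10⁻¹⁰ m, v = Zαc/n = 1.56 × 10⁶ m/s
f = v/(2πr) = 4.80 × 10¹⁴ Hz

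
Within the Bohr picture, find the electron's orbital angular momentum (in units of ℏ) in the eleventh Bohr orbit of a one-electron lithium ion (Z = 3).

11

L_n = nℏ, so L/ℏ = n = 11.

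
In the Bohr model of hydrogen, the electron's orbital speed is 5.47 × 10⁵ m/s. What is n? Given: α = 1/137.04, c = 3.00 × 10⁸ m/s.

v_n = Zαc/n ⇒ n = Zαc/v = 1 × 0.00730 × 3.00 × 10⁸ / 5.47 × 10⁵ ≈ 4.00
n = 4

4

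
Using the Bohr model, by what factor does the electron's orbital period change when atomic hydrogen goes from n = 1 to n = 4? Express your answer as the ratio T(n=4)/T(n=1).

T ∝ Z^-2 · n^3; with Z fixed, T ∝ n^3.
T(n=4)/T(n=1) = (4/1)^3 = 64

64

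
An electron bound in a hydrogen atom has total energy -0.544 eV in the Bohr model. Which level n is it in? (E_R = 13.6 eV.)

5

E_n = −E_R Z²/n² ⇒ n² = E_R Z²/(−E_n) = 13.6 × 1² / 0.544 ≈ 25.00
n = 5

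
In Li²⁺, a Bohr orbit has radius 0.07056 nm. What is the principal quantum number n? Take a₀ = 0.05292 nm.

2

r_n = n²a₀/Z ⇒ n² = rZ/a₀ = 0.07056 × 3 / 0.05292 ≈ 4.00
n = 2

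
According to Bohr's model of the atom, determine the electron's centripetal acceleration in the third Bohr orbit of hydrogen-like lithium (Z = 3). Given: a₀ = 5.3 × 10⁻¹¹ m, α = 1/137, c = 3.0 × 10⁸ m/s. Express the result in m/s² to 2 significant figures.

3.0 × 10²² m/s²

r = n²a₀/Z = 1.6 × 10⁻¹⁰ m, v = Zαc/n = 2.2 × 10⁶ m/s
a = v²/r = (2.2 × 10⁶)² / 1.6 × 10⁻¹⁰ = 3.0 × 10²² m/s²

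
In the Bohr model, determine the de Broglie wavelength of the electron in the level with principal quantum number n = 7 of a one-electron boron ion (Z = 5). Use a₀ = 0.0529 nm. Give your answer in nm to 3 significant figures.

The Bohr quantisation condition is nλ = 2πr_n.
r_n = n²a₀/Z = 0.518 nm
λ = 2πr_n/n = 2π·0.518/7 = 0.465 nm

0.465 nm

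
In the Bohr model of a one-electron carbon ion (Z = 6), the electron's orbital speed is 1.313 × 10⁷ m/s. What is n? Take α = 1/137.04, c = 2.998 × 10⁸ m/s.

1

v_n = Zαc/n ⇒ n = Zαc/v = 6 × 0.007297 × 2.998 × 10⁸ / 1.313 × 10⁷ ≈ 1.00
n = 1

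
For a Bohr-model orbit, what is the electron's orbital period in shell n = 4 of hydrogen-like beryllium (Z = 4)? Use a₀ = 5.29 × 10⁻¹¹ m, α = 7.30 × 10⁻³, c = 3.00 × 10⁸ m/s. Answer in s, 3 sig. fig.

6.07 × 10⁻¹⁶ s

r = n²a₀/Z = 4²·5.29 × 10⁻¹¹/4 = 2.12 × 10⁻¹⁰ m
v = Zαc/n = 4·0.00730·3.00 × 10⁸/4 = 2.19 × 10⁶ m/s
T = 2πr/v = 6.07 × 10⁻¹⁶ s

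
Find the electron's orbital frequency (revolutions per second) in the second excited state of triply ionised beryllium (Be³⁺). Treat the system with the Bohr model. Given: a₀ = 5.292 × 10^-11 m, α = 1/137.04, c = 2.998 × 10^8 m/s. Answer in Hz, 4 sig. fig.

3.899 × 10^15 Hz

r = n²a₀/Z = 1.191 × 10^-10 m, v = Zαc/n = 2.917 × 10^6 m/s
f = v/(2πr) = 3.899 × 10^15 Hz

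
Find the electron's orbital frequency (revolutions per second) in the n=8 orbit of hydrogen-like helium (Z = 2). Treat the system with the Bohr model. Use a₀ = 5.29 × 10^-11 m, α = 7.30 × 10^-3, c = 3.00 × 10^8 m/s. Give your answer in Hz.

r = n²a₀/Z = 1.69 × 10^-9 m, v = Zαc/n = 5.47 × 10^5 m/s
f = v/(2πr) = 5.15 × 10^13 Hz

5.15 × 10^13 Hz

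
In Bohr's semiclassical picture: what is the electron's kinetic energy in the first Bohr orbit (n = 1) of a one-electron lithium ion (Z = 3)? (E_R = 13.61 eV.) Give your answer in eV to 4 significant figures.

For a Coulomb orbit the virial theorem gives K = −E_n.
E_n = −E_R·Z²/n², so K = E_R·Z²/n² = 13.61 × 3²/1² = 122.5 eV

122.5 eV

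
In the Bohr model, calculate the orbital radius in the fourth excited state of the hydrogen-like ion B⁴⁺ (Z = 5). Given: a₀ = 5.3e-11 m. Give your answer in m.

2.6e-10 m

r_n = n²a₀/Z = 5² × 5.3e-11 / 5
    = 25 × 5.3e-11 / 5 = 2.6e-10 m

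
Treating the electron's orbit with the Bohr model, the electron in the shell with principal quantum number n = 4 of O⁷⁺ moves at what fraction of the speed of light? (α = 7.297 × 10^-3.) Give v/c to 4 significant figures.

v_n = Zαc/n, so v/c = Zα/n = 8 × 0.007297 / 4 = 0.01459

0.01459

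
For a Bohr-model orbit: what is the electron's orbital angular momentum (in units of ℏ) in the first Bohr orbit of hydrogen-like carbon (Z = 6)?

L_n = nℏ, so L/ℏ = n = 1.

1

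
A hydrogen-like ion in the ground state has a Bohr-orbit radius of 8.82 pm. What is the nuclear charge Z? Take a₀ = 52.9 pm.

6

r_n = n²a₀/Z ⇒ Z = n²a₀/r = 1² × 52.9 / 8.82 ≈ 6.00
Z = 6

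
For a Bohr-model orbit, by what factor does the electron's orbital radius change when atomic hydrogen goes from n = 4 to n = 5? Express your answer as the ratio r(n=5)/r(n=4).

25/16

r ∝ Z^-1 · n^2; with Z fixed, r ∝ n^2.
r(n=5)/r(n=4) = (5/4)^2 = 25/16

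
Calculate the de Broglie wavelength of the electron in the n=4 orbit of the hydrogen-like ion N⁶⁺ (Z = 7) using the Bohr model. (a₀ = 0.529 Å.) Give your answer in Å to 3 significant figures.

1.90 Å

The Bohr quantisation condition is nλ = 2πr_n.
r_n = n²a₀/Z = 1.21 Å
λ = 2πr_n/n = 2π·1.21/4 = 1.90 Å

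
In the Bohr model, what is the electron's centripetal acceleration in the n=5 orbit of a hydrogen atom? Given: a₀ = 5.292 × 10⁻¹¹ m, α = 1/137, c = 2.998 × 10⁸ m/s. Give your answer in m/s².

r = n²a₀/Z = 1.323 × 10⁻⁹ m, v = Zαc/n = 4.377 × 10⁵ m/s
a = v²/r = (4.377 × 10⁵)² / 1.323 × 10⁻⁹ = 1.448 × 10²⁰ m/s²

1.448 × 10²⁰ m/s²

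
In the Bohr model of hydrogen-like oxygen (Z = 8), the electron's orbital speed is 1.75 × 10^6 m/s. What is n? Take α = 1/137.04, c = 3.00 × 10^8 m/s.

v_n = Zαc/n ⇒ n = Zαc/v = 8 × 0.00730 × 3.00 × 10^8 / 1.75 × 10^6 ≈ 10.01
n = 10

10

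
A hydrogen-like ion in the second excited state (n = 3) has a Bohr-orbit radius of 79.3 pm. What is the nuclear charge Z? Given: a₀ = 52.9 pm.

6

r_n = n²a₀/Z ⇒ Z = n²a₀/r = 3² × 52.9 / 79.3 ≈ 6.00
Z = 6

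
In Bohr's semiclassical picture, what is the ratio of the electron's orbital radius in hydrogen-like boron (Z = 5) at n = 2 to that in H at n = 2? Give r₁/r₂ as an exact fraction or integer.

r ∝ Z^-1 · n^2
r₁/r₂ = (5/1)^-1 · (2/2)^2 = 1/5

1/5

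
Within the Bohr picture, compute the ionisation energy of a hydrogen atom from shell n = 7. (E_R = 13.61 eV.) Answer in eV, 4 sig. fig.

E_n = −E_R·Z²/n² = −13.61 × 1²/7² eV = -0.2778 eV
Ionisation energy = −E_n = 0.2778 eV

0.2778 eV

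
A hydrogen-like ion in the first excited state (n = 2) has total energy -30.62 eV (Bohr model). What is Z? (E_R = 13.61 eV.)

3

E_n = −E_R Z²/n² ⇒ Z² = −E_n n²/E_R = 30.62 × 2² / 13.61 ≈ 9.00
Z = 3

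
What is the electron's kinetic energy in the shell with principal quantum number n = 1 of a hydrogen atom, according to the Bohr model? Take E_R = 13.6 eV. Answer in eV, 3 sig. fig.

For a Coulomb orbit the virial theorem gives K = −E_n.
E_n = −E_R·Z²/n², so K = E_R·Z²/n² = 13.6 × 1²/1² = 13.6 eV

13.6 eV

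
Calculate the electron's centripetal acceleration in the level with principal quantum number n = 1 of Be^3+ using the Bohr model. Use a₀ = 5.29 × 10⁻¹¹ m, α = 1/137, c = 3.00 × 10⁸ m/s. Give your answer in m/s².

5.80 × 10²⁴ m/s²

r = n²a₀/Z = 1.32 × 10⁻¹¹ m, v = Zαc/n = 8.76 × 10⁶ m/s
a = v²/r = (8.76 × 10⁶)² / 1.32 × 10⁻¹¹ = 5.80 × 10²⁴ m/s²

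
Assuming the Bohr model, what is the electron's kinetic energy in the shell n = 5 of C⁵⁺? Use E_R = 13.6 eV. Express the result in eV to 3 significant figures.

For a Coulomb orbit the virial theorem gives K = −E_n.
E_n = −E_R·Z²/n², so K = E_R·Z²/n² = 13.6 × 6²/5² = 19.6 eV

19.6 eV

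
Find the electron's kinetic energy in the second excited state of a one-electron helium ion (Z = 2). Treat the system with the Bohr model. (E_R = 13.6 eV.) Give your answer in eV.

For a Coulomb orbit the virial theorem gives K = −E_n.
E_n = −E_R·Z²/n², so K = E_R·Z²/n² = 13.6 × 2²/3² = 6.04 eV

6.04 eV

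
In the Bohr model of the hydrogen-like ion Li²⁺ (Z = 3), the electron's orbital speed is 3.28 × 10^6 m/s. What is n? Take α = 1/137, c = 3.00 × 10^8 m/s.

2

v_n = Zαc/n ⇒ n = Zαc/v = 3 × 0.00730 × 3.00 × 10^8 / 3.28 × 10^6 ≈ 2.00
n = 2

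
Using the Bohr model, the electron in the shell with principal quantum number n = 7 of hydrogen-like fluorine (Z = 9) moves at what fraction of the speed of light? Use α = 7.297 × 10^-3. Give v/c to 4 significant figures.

0.009382

v_n = Zαc/n, so v/c = Zα/n = 9 × 0.007297 / 7 = 0.009382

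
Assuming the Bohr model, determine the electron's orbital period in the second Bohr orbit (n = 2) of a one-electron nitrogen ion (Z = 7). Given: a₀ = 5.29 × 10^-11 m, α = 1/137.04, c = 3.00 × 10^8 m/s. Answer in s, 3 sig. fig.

2.48 × 10^-17 s

r = n²a₀/Z = 2²·5.29 × 10^-11/7 = 3.02 × 10^-11 m
v = Zαc/n = 7·0.00730·3.00 × 10^8/2 = 7.66 × 10^6 m/s
T = 2πr/v = 2.48 × 10^-17 s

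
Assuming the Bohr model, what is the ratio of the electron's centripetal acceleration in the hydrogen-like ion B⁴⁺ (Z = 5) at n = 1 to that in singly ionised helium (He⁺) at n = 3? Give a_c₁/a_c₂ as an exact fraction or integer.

10125/8

a_c ∝ Z^3 · n^-4
a_c₁/a_c₂ = (5/2)^3 · (1/3)^-4 = 10125/8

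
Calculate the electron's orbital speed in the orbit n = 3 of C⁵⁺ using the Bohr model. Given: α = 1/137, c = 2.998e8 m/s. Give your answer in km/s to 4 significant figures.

v_n = Zαc/n = 6 × 0.007299 × 2.998e8 / 3
    = 4377 km/s

4377 km/s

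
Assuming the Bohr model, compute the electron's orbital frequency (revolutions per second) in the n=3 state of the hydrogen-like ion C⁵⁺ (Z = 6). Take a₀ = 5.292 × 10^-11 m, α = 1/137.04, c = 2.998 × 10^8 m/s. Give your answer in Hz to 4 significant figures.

r = n²a₀/Z = 7.938 × 10^-11 m, v = Zαc/n = 4.375 × 10^6 m/s
f = v/(2πr) = 8.772 × 10^15 Hz

8.772 × 10^15 Hz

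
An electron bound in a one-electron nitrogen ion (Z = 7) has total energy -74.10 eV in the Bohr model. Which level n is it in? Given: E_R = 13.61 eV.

3

E_n = −E_R Z²/n² ⇒ n² = E_R Z²/(−E_n) = 13.61 × 7² / 74.10 ≈ 9.00
n = 3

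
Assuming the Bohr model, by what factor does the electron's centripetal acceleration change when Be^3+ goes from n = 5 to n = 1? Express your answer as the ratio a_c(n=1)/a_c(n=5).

625

a_c ∝ Z^3 · n^-4; with Z fixed, a_c ∝ n^-4.
a_c(n=1)/a_c(n=5) = (1/5)^-4 = 625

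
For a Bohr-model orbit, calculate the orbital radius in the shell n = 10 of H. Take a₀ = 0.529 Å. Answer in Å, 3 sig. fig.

r_n = n²a₀/Z = 10² × 0.529 / 1
    = 100 × 0.529 / 1 = 52.9 Å

52.9 Å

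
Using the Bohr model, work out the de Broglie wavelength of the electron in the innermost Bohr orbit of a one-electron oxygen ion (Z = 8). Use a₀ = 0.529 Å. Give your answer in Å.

The Bohr quantisation condition is nλ = 2πr_n.
r_n = n²a₀/Z = 0.0661 Å
λ = 2πr_n/n = 2π·0.0661/1 = 0.415 Å

0.415 Å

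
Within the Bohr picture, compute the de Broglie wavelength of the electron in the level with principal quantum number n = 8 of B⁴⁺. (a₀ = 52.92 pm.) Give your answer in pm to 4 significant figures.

532.0 pm

The Bohr quantisation condition is nλ = 2πr_n.
r_n = n²a₀/Z = 677.4 pm
λ = 2πr_n/n = 2π·677.4/8 = 532.0 pm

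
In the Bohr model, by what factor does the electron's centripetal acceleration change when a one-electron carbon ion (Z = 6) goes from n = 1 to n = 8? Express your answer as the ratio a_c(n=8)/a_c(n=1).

a_c ∝ Z^3 · n^-4; with Z fixed, a_c ∝ n^-4.
a_c(n=8)/a_c(n=1) = (8/1)^-4 = 1/4096

1/4096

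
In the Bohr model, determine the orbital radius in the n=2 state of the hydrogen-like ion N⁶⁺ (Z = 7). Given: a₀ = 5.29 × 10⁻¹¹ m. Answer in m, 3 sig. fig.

3.02 × 10⁻¹¹ m

r_n = n²a₀/Z = 2² × 5.29 × 10⁻¹¹ / 7
    = 4 × 5.29 × 10⁻¹¹ / 7 = 3.02 × 10⁻¹¹ m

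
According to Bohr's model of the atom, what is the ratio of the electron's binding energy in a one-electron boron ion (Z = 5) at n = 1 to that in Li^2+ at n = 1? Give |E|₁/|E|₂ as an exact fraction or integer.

25/9

|E| ∝ Z^2 · n^-2
|E|₁/|E|₂ = (5/3)^2 · (1/1)^-2 = 25/9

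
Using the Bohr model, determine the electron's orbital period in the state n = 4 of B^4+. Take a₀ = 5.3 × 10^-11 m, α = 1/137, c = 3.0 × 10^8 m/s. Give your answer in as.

r = n²a₀/Z = 4²·5.3 × 10^-11/5 = 1.7 × 10^-10 m
v = Zαc/n = 5·0.0073·3.0 × 10^8/4 = 2.7 × 10^6 m/s
T = 2πr/v = 3.9 × 10^-16 s = 390 as

390 as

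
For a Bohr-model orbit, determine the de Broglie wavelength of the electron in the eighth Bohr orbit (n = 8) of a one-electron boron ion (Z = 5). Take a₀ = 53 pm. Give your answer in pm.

The Bohr quantisation condition is nλ = 2πr_n.
r_n = n²a₀/Z = 680 pm
λ = 2πr_n/n = 2π·680/8 = 530 pm

530 pm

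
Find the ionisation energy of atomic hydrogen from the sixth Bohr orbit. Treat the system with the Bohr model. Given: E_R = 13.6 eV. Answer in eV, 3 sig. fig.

E_n = −E_R·Z²/n² = −13.6 × 1²/6² eV = -0.378 eV
Ionisation energy = −E_n = 0.378 eV

0.378 eV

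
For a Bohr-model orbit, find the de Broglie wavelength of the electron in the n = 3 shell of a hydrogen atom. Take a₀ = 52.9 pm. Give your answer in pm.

The Bohr quantisation condition is nλ = 2πr_n.
r_n = n²a₀/Z = 476 pm
λ = 2πr_n/n = 2π·476/3 = 997 pm

997 pm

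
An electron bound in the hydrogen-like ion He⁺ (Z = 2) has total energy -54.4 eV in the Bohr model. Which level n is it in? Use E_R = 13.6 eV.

E_n = −E_R Z²/n² ⇒ n² = E_R Z²/(−E_n) = 13.6 × 2² / 54.4 ≈ 1.00
n = 1

1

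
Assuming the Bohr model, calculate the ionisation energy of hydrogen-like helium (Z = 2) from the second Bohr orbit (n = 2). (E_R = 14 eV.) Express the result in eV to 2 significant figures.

14 eV

E_n = −E_R·Z²/n² = −14 × 2²/2² eV = -14 eV
Ionisation energy = −E_n = 14 eV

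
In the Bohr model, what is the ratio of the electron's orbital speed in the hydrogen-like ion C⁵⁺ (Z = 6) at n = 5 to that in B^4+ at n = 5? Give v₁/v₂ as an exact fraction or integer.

v ∝ Z^1 · n^-1
v₁/v₂ = (6/5)^1 · (5/5)^-1 = 6/5

6/5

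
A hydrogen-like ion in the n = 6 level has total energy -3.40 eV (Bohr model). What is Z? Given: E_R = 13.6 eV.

3

E_n = −E_R Z²/n² ⇒ Z² = −E_n n²/E_R = 3.40 × 6² / 13.6 ≈ 9.00
Z = 3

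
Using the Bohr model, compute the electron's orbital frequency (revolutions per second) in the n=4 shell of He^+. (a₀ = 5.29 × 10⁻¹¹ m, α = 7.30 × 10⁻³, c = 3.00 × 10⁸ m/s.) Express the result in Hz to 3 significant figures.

r = n²a₀/Z = 4.23 × 10⁻¹⁰ m, v = Zαc/n = 1.09 × 10⁶ m/s
f = v/(2πr) = 4.12 × 10¹⁴ Hz

4.12 × 10¹⁴ Hz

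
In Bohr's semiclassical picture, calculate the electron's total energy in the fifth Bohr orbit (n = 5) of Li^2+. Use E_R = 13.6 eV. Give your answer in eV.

-4.90 eV

E_n = −E_R·Z²/n² = −13.6 × 3²/5² = -4.90 eV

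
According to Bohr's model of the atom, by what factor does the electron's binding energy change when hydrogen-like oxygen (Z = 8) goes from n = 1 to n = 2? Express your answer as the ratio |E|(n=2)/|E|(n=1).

1/4

|E| ∝ Z^2 · n^-2; with Z fixed, |E| ∝ n^-2.
|E|(n=2)/|E|(n=1) = (2/1)^-2 = 1/4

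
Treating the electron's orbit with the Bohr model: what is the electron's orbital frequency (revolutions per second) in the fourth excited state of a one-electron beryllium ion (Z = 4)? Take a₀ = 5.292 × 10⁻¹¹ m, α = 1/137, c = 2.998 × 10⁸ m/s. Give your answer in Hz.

8.424 × 10¹⁴ Hz

r = n²a₀/Z = 3.308 × 10⁻¹⁰ m, v = Zαc/n = 1.751 × 10⁶ m/s
f = v/(2πr) = 8.424 × 10¹⁴ Hz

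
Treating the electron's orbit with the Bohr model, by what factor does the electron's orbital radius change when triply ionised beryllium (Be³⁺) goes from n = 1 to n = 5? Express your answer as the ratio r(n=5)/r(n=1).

25

r ∝ Z^-1 · n^2; with Z fixed, r ∝ n^2.
r(n=5)/r(n=1) = (5/1)^2 = 25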